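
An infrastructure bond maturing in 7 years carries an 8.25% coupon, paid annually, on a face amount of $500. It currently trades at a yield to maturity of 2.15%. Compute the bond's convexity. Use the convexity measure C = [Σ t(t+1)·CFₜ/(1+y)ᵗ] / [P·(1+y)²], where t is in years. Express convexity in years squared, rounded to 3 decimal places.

With y = 0.0215:
  t   CF        PV=CF/(1+0.0215)^t    t·PV        t(t+1)·PV
  1        41.25        40.3818        40.3818          80.7636
  2        41.25        39.5319        79.0637         237.1911
  3        41.25        38.6998       116.0994         464.3977
  4        41.25        37.8853       151.5411         757.7055
  5        41.25        37.0879       185.4394       1,112.6366
  6        41.25        36.3073       217.8437       1,524.9058
  7       541.25       466.3686     3,264.5803      26,116.6422
  Σ                    696.2625     4,054.9494      30,294.2426
P = 696.2625.
Convexity = Σ t(t+1)·PV / [P·(1+y)²] = 30,294.2426 / (696.2625 × 1.043462) = 41.69753.

41.698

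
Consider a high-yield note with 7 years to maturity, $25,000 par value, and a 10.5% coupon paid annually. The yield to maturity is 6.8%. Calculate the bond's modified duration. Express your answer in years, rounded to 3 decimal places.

Periodic yield y = 0.068. First find Macaulay duration:
  t   CF        PV=CF/(1+0.068)^t    t·PV
  1     2,625.00     2,457.8652     2,457.8652
  2     2,625.00     2,301.3719     4,602.7438
  3     2,625.00     2,154.8426     6,464.5278
  4     2,625.00     2,017.6429     8,070.5715
  5     2,625.00     1,889.1787     9,445.8936
  6     2,625.00     1,768.8939    10,613.3636
  7    27,625.00    17,430.2461   122,011.7224
  Σ                 30,020.0412   163,666.6877
P = 30,020.0412; Macaulay duration = 163,666.6877 / 30,020.0412 = 5.45191 years.
Modified duration = D_Mac / (1 + y) = 5.45191 / 1.068 = 5.10479 years.

5.105 years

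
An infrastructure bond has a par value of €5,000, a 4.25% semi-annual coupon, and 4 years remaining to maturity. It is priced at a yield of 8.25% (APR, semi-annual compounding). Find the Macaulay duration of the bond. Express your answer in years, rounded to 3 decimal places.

Periodic yield y = 0.04125. Discount each cash flow and weight by its period:
  t   CF        PV=CF/(1+0.04125)^t    t·PV
  1       106.25       102.0408       102.0408
  2       106.25        97.9984       195.9968
  3       106.25        94.1161       282.3483
  4       106.25        90.3876       361.5504
  5       106.25        86.8068       434.0341
  6       106.25        83.3679       500.2074
  7       106.25        80.0652       560.4565
  8     5,106.25     3,695.4043    29,563.2343
  Σ                  4,330.1871    31,999.8686
Price P = Σ PV = 4,330.1871.
Macaulay duration = Σ(t·PV) / P = 31,999.8686 / 4,330.1871 = 7.38995 half-year periods.
In years: 7.38995 / 2 = 3.69498 years.

3.695 years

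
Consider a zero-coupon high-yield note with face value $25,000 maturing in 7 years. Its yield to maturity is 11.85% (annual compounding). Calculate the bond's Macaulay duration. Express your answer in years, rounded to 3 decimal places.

7.000 years

A zero-coupon bond has a single cash flow at maturity, so its Macaulay duration equals its maturity: 7 years.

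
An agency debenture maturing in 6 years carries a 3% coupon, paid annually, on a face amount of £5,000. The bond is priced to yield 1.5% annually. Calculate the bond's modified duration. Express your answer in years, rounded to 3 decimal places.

Periodic yield y = 0.015. First find Macaulay duration:
  t   CF        PV=CF/(1+0.015)^t    t·PV
  1       150.00       147.7833       147.7833
  2       150.00       145.5993       291.1985
  3       150.00       143.4475       430.3426
  4       150.00       141.3276       565.3105
  5       150.00       139.2390       696.1952
  6     5,150.00     4,709.8923    28,259.3537
  Σ                  5,427.2890    30,390.1840
P = 5,427.2890; Macaulay duration = 30,390.1840 / 5,427.2890 = 5.59951 years.
Modified duration = D_Mac / (1 + y) = 5.59951 / 1.015 = 5.51676 years.

5.517 years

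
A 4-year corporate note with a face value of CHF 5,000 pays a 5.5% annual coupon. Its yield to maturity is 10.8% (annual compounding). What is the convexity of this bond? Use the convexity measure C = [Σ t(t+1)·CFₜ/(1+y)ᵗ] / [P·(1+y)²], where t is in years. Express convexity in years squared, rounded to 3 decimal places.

With y = 0.108:
  t   CF        PV=CF/(1+0.108)^t    t·PV        t(t+1)·PV
  1       275.00       248.1949       248.1949         496.3899
  2       275.00       224.0027       448.0053       1,344.0160
  3       275.00       202.1685       606.5054       2,426.0216
  4     5,275.00     3,499.9628    13,999.8510      69,999.2550
  Σ                  4,174.3288    15,302.5567      74,265.6825
P = 4,174.3288.
Convexity = Σ t(t+1)·PV / [P·(1+y)²] = 74,265.6825 / (4,174.3288 × 1.227664) = 14.49179.

14.492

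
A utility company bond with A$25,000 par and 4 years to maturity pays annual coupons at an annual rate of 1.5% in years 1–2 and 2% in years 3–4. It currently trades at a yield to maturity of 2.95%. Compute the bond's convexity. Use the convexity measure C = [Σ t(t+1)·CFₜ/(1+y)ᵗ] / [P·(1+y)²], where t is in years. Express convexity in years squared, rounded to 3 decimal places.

18.271

With y = 0.0295:
  t   CF        PV=CF/(1+0.0295)^t    t·PV        t(t+1)·PV
  1       375.00       364.2545       364.2545         728.5090
  2       375.00       353.8169       707.6338       2,122.9014
  3       500.00       458.2378     1,374.7135       5,498.8541
  4    25,500.00    22,700.4662    90,801.8648     454,009.3242
  Σ                 23,876.7754    93,248.4667     462,359.5887
P = 23,876.7754.
Convexity = Σ t(t+1)·PV / [P·(1+y)²] = 462,359.5887 / (23,876.7754 × 1.059870) = 18.27054.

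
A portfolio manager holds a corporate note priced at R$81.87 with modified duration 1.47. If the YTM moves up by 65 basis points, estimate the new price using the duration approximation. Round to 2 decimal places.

Duration approximation: ΔP/P ≈ -D_mod · Δy = -1.47 × (+0.0065) = -0.009555.
New price ≈ 81.87 × (1 - 0.009555) = 81.08773215.

R$81.09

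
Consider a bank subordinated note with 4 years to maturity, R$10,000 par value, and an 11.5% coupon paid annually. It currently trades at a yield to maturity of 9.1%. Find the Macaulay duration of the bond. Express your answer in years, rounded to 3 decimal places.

Periodic yield y = 0.091. Discount each cash flow and weight by its year:
  t   CF        PV=CF/(1+0.091)^t    t·PV
  1     1,150.00     1,054.0788     1,054.0788
  2     1,150.00       966.1584     1,932.3168
  3     1,150.00       885.5714     2,656.7142
  4    11,150.00     7,870.0205    31,480.0821
  Σ                 10,775.8292    37,123.1920
Price P = Σ PV = 10,775.8292.
Macaulay duration = Σ(t·PV) / P = 37,123.1920 / 10,775.8292 = 3.44504 years.

3.445 years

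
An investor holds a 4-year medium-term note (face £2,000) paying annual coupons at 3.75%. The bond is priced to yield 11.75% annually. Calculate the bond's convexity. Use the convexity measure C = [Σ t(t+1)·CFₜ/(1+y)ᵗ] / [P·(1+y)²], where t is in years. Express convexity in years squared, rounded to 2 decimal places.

14.70

With y = 0.1175:
  t   CF        PV=CF/(1+0.1175)^t    t·PV        t(t+1)·PV
  1        75.00        67.1141        67.1141         134.2282
  2        75.00        60.0574       120.1147         360.3441
  3        75.00        53.7426       161.2278         644.9112
  4     2,075.00     1,330.5401     5,322.1605      26,610.8024
  Σ                  1,511.4542     5,670.6171      27,750.2859
P = 1,511.4542.
Convexity = Σ t(t+1)·PV / [P·(1+y)²] = 27,750.2859 / (1,511.4542 × 1.248806) = 14.70203.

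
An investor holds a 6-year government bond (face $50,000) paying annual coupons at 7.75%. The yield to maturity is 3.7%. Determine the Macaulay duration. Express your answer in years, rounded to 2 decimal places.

Periodic yield y = 0.037. Discount each cash flow and weight by its year:
  t   CF        PV=CF/(1+0.037)^t    t·PV
  1     3,875.00     3,736.7406     3,736.7406
  2     3,875.00     3,603.4143     7,206.8285
  3     3,875.00     3,474.8450    10,424.5350
  4     3,875.00     3,350.8631    13,403.4523
  5     3,875.00     3,231.3048    16,156.5240
  6    53,875.00    43,322.6231   259,935.7388
  Σ                 60,719.7909   310,863.8192
Price P = Σ PV = 60,719.7909.
Macaulay duration = Σ(t·PV) / P = 310,863.8192 / 60,719.7909 = 5.11965 years.

5.12 years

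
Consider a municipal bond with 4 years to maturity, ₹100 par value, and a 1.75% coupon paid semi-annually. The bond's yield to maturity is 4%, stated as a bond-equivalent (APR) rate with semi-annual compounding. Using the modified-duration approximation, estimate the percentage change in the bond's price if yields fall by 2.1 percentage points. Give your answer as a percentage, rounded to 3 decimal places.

+7.976%

Periodic yield y = 0.02. Modified duration first:
  t   CF        PV=CF/(1+0.02)^t    t·PV
  1        0.875         0.8578         0.8578
  2        0.875         0.8410         1.6820
  3        0.875         0.8245         2.4736
  4        0.875         0.8084         3.2335
  5        0.875         0.7925         3.9626
  6        0.875         0.7770         4.6618
  7        0.875         0.7617         5.3322
  8      100.875        86.0958       688.7667
  Σ                     91.7588       710.9703
P = 91.7588; D_Mac = 7.74825 half-year periods = 3.87412 yrs; D_mod = 3.87412/(1+0.02) = 3.79816 yrs.
ΔP/P ≈ -D_mod · Δy = -3.79816 × (-0.021) = +0.079761 = +7.9761%.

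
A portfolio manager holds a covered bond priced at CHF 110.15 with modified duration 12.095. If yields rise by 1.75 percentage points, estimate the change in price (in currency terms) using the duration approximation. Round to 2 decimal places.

Duration approximation: ΔP/P ≈ -D_mod · Δy = -12.095 × (+0.0175) = -0.2116625.
ΔP ≈ 110.15 × (-0.2116625) = -23.314624375.

-CHF 23.31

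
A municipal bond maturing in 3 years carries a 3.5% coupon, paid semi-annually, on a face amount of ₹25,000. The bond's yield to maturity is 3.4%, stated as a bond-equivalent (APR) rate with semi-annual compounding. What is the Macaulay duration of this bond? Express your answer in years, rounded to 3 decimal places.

2.874 years

Periodic yield y = 0.017. Discount each cash flow and weight by its period:
  t   CF        PV=CF/(1+0.017)^t    t·PV
  1       437.50       430.1868       430.1868
  2       437.50       422.9959       845.9918
  3       437.50       415.9252     1,247.7755
  4       437.50       408.9726     1,635.8905
  5       437.50       402.1363     2,010.6816
  6    25,437.50    22,990.5155   137,943.0929
  Σ                 25,070.7323   144,113.6191
Price P = Σ PV = 25,070.7323.
Macaulay duration = Σ(t·PV) / P = 144,113.6191 / 25,070.7323 = 5.74828 half-year periods.
In years: 5.74828 / 2 = 2.87414 years.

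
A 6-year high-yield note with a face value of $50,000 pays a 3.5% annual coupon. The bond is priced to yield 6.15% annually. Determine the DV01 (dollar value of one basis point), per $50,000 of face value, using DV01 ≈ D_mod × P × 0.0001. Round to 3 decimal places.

$22.439

Periodic yield y = 0.0615.
  t   CF        PV=CF/(1+0.0615)^t    t·PV
  1     1,750.00     1,648.6105     1,648.6105
  2     1,750.00     1,553.0951     3,106.1902
  3     1,750.00     1,463.1136     4,389.3409
  4     1,750.00     1,378.3454     5,513.3815
  5     1,750.00     1,298.4883     6,492.4417
  6    51,750.00    36,173.4860   217,040.9159
  Σ                 43,515.1389   238,190.8807
P = 43,515.1389; D_Mac = 5.47375 yrs; D_mod = 5.15662 yrs.
DV01 ≈ 5.15662 × 43,515.1389 × 0.0001 = 22.439084.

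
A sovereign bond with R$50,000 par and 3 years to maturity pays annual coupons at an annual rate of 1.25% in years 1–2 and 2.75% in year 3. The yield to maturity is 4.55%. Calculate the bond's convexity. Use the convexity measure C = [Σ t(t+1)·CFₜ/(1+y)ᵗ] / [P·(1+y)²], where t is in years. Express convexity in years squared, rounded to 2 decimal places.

With y = 0.0455:
  t   CF        PV=CF/(1+0.0455)^t    t·PV        t(t+1)·PV
  1       625.00       597.8001       597.8001       1,195.6002
  2       625.00       571.7839     1,143.5679       3,430.7036
  3    51,375.00    44,955.1782   134,865.5346     539,462.1383
  Σ                 46,124.7622   136,606.9025     544,088.4420
P = 46,124.7622.
Convexity = Σ t(t+1)·PV / [P·(1+y)²] = 544,088.4420 / (46,124.7622 × 1.093070) = 10.79164.

10.79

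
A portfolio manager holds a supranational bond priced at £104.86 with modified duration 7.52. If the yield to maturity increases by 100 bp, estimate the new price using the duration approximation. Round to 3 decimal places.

Duration approximation: ΔP/P ≈ -D_mod · Δy = -7.52 × (+0.01) = -0.075200.
New price ≈ 104.86 × (1 - 0.075200) = 96.974528.

£96.975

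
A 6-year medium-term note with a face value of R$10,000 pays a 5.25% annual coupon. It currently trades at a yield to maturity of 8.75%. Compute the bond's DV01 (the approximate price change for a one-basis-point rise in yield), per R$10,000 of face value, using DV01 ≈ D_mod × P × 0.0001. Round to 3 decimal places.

R$4.046

Periodic yield y = 0.0875.
  t   CF        PV=CF/(1+0.0875)^t    t·PV
  1       525.00       482.7586       482.7586
  2       525.00       443.9160       887.8319
  3       525.00       408.1986     1,224.5958
  4       525.00       375.3550     1,501.4201
  5       525.00       345.1541     1,725.7703
  6    10,525.00     6,362.7742    38,176.6451
  Σ                  8,418.1565    43,999.0219
P = 8,418.1565; D_Mac = 5.22668 yrs; D_mod = 4.80614 yrs.
DV01 ≈ 4.80614 × 8,418.1565 × 0.0001 = 4.045887.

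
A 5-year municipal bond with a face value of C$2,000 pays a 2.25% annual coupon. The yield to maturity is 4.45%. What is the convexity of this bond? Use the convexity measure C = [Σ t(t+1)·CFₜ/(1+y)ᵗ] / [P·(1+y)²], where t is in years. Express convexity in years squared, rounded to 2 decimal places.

25.83

With y = 0.0445:
  t   CF        PV=CF/(1+0.0445)^t    t·PV        t(t+1)·PV
  1        45.00        43.0828        43.0828          86.1656
  2        45.00        41.2473        82.4946         247.4839
  3        45.00        39.4900       118.4700         473.8801
  4        45.00        37.8076       151.2303         756.1514
  5     2,045.00     1,644.9439     8,224.7195      49,348.3170
  Σ                  1,806.5716     8,619.9972      50,911.9978
P = 1,806.5716.
Convexity = Σ t(t+1)·PV / [P·(1+y)²] = 50,911.9978 / (1,806.5716 × 1.090980) = 25.83141.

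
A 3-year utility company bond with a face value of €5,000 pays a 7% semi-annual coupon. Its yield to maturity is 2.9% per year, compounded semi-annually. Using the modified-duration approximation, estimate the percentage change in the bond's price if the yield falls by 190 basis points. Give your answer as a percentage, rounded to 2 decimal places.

+5.19%

Periodic yield y = 0.0145. Modified duration first:
  t   CF        PV=CF/(1+0.0145)^t    t·PV
  1       175.00       172.4988       172.4988
  2       175.00       170.0333       340.0666
  3       175.00       167.6030       502.8091
  4       175.00       165.2075       660.8301
  5       175.00       162.8463       814.2313
  6     5,175.00     4,746.7684    28,480.6106
  Σ                  5,584.9573    30,971.0465
P = 5,584.9573; D_Mac = 5.54544 half-year periods = 2.77272 yrs; D_mod = 2.77272/(1+0.0145) = 2.73309 yrs.
ΔP/P ≈ -D_mod · Δy = -2.73309 × (-0.019) = +0.051929 = +5.1929%.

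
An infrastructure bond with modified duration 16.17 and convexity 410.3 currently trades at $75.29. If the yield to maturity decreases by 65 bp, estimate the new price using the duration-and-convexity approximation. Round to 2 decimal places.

$83.86

Duration effect: -D_mod·Δy = -16.17 × (-0.0065) = +0.105105
Convexity effect: ½·C·(Δy)² = 0.5 × 410.3 × (-0.0065)² = +0.0086675875
ΔP/P ≈ +0.105105 + 0.0086675875 = +0.1137725875
New price ≈ 75.29 × (1 + 0.1137725875) = 83.855938112875.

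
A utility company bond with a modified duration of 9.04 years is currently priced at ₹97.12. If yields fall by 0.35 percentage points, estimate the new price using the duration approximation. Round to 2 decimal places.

₹100.19

Duration approximation: ΔP/P ≈ -D_mod · Δy = -9.04 × (-0.0035) = +0.031640.
New price ≈ 97.12 × (1 + 0.031640) = 100.1928768.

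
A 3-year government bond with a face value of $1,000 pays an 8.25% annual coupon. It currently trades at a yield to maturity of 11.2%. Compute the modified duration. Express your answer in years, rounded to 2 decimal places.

2.49 years

Periodic yield y = 0.112. First find Macaulay duration:
  t   CF        PV=CF/(1+0.112)^t    t·PV
  1        82.50        74.1906        74.1906
  2        82.50        66.7182       133.4364
  3     1,082.50       787.2516     2,361.7548
  Σ                    928.1604     2,569.3818
P = 928.1604; Macaulay duration = 2,569.3818 / 928.1604 = 2.76825 years.
Modified duration = D_Mac / (1 + y) = 2.76825 / 1.112 = 2.48944 years.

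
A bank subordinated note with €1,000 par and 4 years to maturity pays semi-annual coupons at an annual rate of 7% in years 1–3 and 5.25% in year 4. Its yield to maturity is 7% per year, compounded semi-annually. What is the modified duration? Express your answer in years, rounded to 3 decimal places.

Periodic yield y = 0.035. First find Macaulay duration:
  t   CF        PV=CF/(1+0.035)^t    t·PV
  1        35.00        33.8164        33.8164
  2        35.00        32.6729        65.3457
  3        35.00        31.5680        94.7040
  4        35.00        30.5005       122.0019
  5        35.00        29.4691       147.3453
  6        35.00        28.4725       170.8351
  7        26.25        20.6323       144.4258
  8     1,026.25       779.3461     6,234.7689
  Σ                    986.4777     7,013.2432
P = 986.4777; Macaulay duration = 7,013.2432 / 986.4777 = 7.10938 half-year periods = 3.55469 years.
Modified duration = D_Mac / (1 + y) = 3.55469 / 1.035 = 3.43448 years.

3.434 years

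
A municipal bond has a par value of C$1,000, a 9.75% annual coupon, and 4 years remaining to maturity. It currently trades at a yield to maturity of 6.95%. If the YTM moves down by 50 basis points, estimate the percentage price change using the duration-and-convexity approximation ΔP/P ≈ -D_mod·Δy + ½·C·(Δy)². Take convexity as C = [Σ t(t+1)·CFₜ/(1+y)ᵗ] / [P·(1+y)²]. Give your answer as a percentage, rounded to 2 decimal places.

With y = 0.0695:
  t   CF        PV=CF/(1+0.0695)^t    t·PV        t(t+1)·PV
  1        97.50        91.1641        91.1641         182.3282
  2        97.50        85.2399       170.4798         511.4395
  3        97.50        79.7007       239.1022         956.4086
  4     1,097.50       838.8443     3,355.3773      16,776.8866
  Σ                  1,094.9491     3,856.1234      18,427.0630
P = 1,094.9491; D_Mac = 3.52174 yrs; D_mod = 3.29288 yrs; C = 14.71298.
Duration effect: -3.29288 × (-0.005) = +0.016464
Convexity effect: 0.5 × 14.71298 × (-0.005)² = +0.0001839
ΔP/P ≈ +0.016464 + 0.0001839 = +0.016648 = +1.6648%.

+1.66%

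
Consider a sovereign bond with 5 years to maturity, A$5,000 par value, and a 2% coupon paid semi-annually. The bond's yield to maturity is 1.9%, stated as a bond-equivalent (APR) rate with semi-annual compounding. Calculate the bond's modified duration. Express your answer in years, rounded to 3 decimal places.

Periodic yield y = 0.0095. First find Macaulay duration:
  t   CF        PV=CF/(1+0.0095)^t    t·PV
  1        50.00        49.5295        49.5295
  2        50.00        49.0634        98.1267
  3        50.00        48.6017       145.8050
  4        50.00        48.1443       192.5771
  5        50.00        47.6912       238.4561
  6        50.00        47.2424       283.4545
  7        50.00        46.7978       327.5848
  8        50.00        46.3574       370.8595
  9        50.00        45.9212       413.2907
  10    5,050.00     4,594.3930    45,943.9304
  Σ                  5,023.7419    48,063.6142
P = 5,023.7419; Macaulay duration = 48,063.6142 / 5,023.7419 = 9.56729 half-year periods = 4.78365 years.
Modified duration = D_Mac / (1 + y) = 4.78365 / 1.0095 = 4.73863 years.

4.739 years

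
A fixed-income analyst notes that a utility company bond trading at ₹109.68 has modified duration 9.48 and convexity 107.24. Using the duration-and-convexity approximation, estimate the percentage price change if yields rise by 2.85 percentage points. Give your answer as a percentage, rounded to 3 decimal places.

Duration effect: -D_mod·Δy = -9.48 × (+0.0285) = -0.270180
Convexity effect: ½·C·(Δy)² = 0.5 × 107.24 × (0.0285)² = +0.043552845
ΔP/P ≈ -0.270180 + 0.043552845 = -0.226627155
= -22.6627155%.

-22.663%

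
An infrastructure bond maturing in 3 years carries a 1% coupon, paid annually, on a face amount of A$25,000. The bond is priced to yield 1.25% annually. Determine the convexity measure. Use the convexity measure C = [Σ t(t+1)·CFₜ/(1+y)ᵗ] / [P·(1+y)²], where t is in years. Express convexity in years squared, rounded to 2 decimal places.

With y = 0.0125:
  t   CF        PV=CF/(1+0.0125)^t    t·PV        t(t+1)·PV
  1       250.00       246.9136       246.9136         493.8272
  2       250.00       243.8653       487.7305       1,463.1916
  3    25,250.00    24,326.3128    72,978.9384     291,915.7536
  Σ                 24,817.0916    73,713.5825     293,872.7723
P = 24,817.0916.
Convexity = Σ t(t+1)·PV / [P·(1+y)²] = 293,872.7723 / (24,817.0916 × 1.025156) = 11.55097.

11.55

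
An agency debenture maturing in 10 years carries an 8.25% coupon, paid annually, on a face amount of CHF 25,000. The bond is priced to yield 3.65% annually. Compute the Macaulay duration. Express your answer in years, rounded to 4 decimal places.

7.6333 years

Periodic yield y = 0.0365. Discount each cash flow and weight by its year:
  t   CF        PV=CF/(1+0.0365)^t    t·PV
  1     2,062.50     1,989.8698     1,989.8698
  2     2,062.50     1,919.7972     3,839.5943
  3     2,062.50     1,852.1921     5,556.5764
  4     2,062.50     1,786.9678     7,147.8713
  5     2,062.50     1,724.0403     8,620.2017
  6     2,062.50     1,663.3288     9,979.9731
  7     2,062.50     1,604.7553    11,233.2869
  8     2,062.50     1,548.2444    12,385.9549
  9     2,062.50     1,493.7235    13,443.5111
  10   27,062.50    18,909.2738   189,092.7376
  Σ                 34,492.1929   263,289.5770
Price P = Σ PV = 34,492.1929.
Macaulay duration = Σ(t·PV) / P = 263,289.5770 / 34,492.1929 = 7.63331 years.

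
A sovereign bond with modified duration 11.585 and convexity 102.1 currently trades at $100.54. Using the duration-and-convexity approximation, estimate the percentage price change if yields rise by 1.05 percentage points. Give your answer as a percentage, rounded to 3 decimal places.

-11.601%

Duration effect: -D_mod·Δy = -11.585 × (+0.0105) = -0.1216425
Convexity effect: ½·C·(Δy)² = 0.5 × 102.1 × (0.0105)² = +0.0056282625
ΔP/P ≈ -0.1216425 + 0.0056282625 = -0.1160142375
= -11.60142375%.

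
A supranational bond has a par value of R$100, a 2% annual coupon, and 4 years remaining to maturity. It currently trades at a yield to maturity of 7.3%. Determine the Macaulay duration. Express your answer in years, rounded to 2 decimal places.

3.87 years

Periodic yield y = 0.073. Discount each cash flow and weight by its year:
  t   CF        PV=CF/(1+0.073)^t    t·PV
  1         2.00         1.8639         1.8639
  2         2.00         1.7371         3.4742
  3         2.00         1.6189         4.8568
  4       102.00        76.9487       307.7948
  Σ                     82.1687       317.9898
Price P = Σ PV = 82.1687.
Macaulay duration = Σ(t·PV) / P = 317.9898 / 82.1687 = 3.86996 years.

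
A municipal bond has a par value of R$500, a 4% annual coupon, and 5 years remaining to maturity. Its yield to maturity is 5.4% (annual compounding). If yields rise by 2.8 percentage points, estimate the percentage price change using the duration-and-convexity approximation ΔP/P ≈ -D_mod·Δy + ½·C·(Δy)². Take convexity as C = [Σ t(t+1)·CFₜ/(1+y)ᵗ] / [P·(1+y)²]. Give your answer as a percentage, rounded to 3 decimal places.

With y = 0.054:
  t   CF        PV=CF/(1+0.054)^t    t·PV        t(t+1)·PV
  1        20.00        18.9753        18.9753          37.9507
  2        20.00        18.0032        36.0063         108.0190
  3        20.00        17.0808        51.2424         204.9696
  4        20.00        16.2057        64.8228         324.1138
  5       520.00       399.7609     1,998.8044      11,992.8263
  Σ                    470.0259     2,169.8512      12,667.8793
P = 470.0259; D_Mac = 4.61645 yrs; D_mod = 4.37993 yrs; C = 24.26057.
Duration effect: -4.37993 × (+0.028) = -0.122638
Convexity effect: 0.5 × 24.26057 × (0.028)² = +0.0095101
ΔP/P ≈ -0.122638 + 0.0095101 = -0.113128 = -11.3128%.

-11.313%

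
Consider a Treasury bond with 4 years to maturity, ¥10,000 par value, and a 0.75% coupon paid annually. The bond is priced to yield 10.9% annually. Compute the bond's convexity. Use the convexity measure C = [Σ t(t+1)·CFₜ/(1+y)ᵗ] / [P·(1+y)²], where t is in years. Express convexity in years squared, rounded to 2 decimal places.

With y = 0.109:
  t   CF        PV=CF/(1+0.109)^t    t·PV        t(t+1)·PV
  1        75.00        67.6285        67.6285         135.2570
  2        75.00        60.9815       121.9630         365.8891
  3        75.00        54.9878       164.9635         659.8540
  4    10,075.00     6,660.6846    26,642.7385     133,213.6923
  Σ                  6,844.2825    26,997.2935     134,374.6924
P = 6,844.2825.
Convexity = Σ t(t+1)·PV / [P·(1+y)²] = 134,374.6924 / (6,844.2825 × 1.229881) = 15.96344.

15.96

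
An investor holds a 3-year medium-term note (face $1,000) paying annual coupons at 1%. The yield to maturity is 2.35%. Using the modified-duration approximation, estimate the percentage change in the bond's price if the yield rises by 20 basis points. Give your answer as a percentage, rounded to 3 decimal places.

-0.580%

Periodic yield y = 0.0235. Modified duration first:
  t   CF        PV=CF/(1+0.0235)^t    t·PV
  1        10.00         9.7704         9.7704
  2        10.00         9.5461        19.0921
  3     1,010.00       942.0150     2,826.0451
  Σ                    961.3315     2,854.9076
P = 961.3315; D_Mac = 2.96974 yrs; D_mod = 2.96974/(1+0.0235) = 2.90156 yrs.
ΔP/P ≈ -D_mod · Δy = -2.90156 × (+0.002) = -0.005803 = -0.5803%.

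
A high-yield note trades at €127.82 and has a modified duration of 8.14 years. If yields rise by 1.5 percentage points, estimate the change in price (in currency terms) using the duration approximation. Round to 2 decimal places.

Duration approximation: ΔP/P ≈ -D_mod · Δy = -8.14 × (+0.015) = -0.122100.
ΔP ≈ 127.82 × (-0.122100) = -15.606822.

-€15.61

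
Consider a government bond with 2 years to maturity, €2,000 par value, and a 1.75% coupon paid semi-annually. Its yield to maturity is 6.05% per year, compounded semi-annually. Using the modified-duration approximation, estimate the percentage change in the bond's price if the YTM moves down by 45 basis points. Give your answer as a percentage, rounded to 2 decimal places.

+0.86%

Periodic yield y = 0.03025. Modified duration first:
  t   CF        PV=CF/(1+0.03025)^t    t·PV
  1        17.50        16.9862        16.9862
  2        17.50        16.4874        32.9748
  3        17.50        16.0033        48.0100
  4     2,017.50     1,790.7834     7,163.1334
  Σ                  1,840.2603     7,261.1044
P = 1,840.2603; D_Mac = 3.94569 half-year periods = 1.97285 yrs; D_mod = 1.97285/(1+0.03025) = 1.91492 yrs.
ΔP/P ≈ -D_mod · Δy = -1.91492 × (-0.0045) = +0.008617 = +0.8617%.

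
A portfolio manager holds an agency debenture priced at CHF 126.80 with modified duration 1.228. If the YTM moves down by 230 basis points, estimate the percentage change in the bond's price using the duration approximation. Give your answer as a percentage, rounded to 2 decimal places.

Duration approximation: ΔP/P ≈ -D_mod · Δy = -1.228 × (-0.023) = +0.028244.
As a percentage: +2.8244%.

+2.82%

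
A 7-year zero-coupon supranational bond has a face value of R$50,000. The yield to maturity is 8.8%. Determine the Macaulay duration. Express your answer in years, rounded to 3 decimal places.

7.000 years

A zero-coupon bond has a single cash flow at maturity, so its Macaulay duration equals its maturity: 7 years.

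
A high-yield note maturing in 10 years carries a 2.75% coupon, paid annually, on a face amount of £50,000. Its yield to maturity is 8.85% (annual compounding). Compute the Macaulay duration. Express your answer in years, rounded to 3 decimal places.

Periodic yield y = 0.0885. Discount each cash flow and weight by its year:
  t   CF        PV=CF/(1+0.0885)^t    t·PV
  1     1,375.00     1,263.2062     1,263.2062
  2     1,375.00     1,160.5018     2,321.0037
  3     1,375.00     1,066.1478     3,198.4433
  4     1,375.00       979.4651     3,917.8604
  5     1,375.00       899.8301     4,499.1507
  6     1,375.00       826.6698     4,960.0191
  7     1,375.00       759.4578     5,316.2048
  8     1,375.00       697.7105     5,581.6836
  9     1,375.00       640.9834     5,768.8508
  10   51,375.00    22,002.2706   220,022.7057
  Σ                 30,296.2432   256,849.1283
Price P = Σ PV = 30,296.2432.
Macaulay duration = Σ(t·PV) / P = 256,849.1283 / 30,296.2432 = 8.47792 years.

8.478 years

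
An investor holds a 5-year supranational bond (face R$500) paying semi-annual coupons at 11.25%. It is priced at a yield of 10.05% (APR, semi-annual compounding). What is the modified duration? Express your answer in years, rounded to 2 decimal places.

3.79 years

Periodic yield y = 0.05025. First find Macaulay duration:
  t   CF        PV=CF/(1+0.05025)^t    t·PV
  1       28.125        26.7793        26.7793
  2       28.125        25.4981        50.9961
  3       28.125        24.2781        72.8343
  4       28.125        23.1165        92.4659
  5       28.125        22.0105       110.0523
  6       28.125        20.9574       125.7441
  7       28.125        19.9546       139.6824
  8       28.125        18.9999       151.9991
  9       28.125        18.0908       162.8174
  10     528.125       323.4520     3,234.5199
  Σ                    523.1371     4,167.8908
P = 523.1371; Macaulay duration = 4,167.8908 / 523.1371 = 7.96711 half-year periods = 3.98355 years.
Modified duration = D_Mac / (1 + y) = 3.98355 / 1.05025 = 3.79296 years.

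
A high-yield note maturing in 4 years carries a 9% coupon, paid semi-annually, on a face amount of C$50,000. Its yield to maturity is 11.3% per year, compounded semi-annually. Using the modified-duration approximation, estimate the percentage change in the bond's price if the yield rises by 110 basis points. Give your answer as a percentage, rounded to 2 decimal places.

Periodic yield y = 0.0565. Modified duration first:
  t   CF        PV=CF/(1+0.0565)^t    t·PV
  1     2,250.00     2,129.6735     2,129.6735
  2     2,250.00     2,015.7818     4,031.5636
  3     2,250.00     1,907.9809     5,723.9426
  4     2,250.00     1,805.9450     7,223.7799
  5     2,250.00     1,709.3658     8,546.8290
  6     2,250.00     1,617.9515     9,707.7092
  7     2,250.00     1,531.4260    10,719.9818
  8    52,250.00    33,661.2534   269,290.0275
  Σ                 46,379.3778   317,373.5070
P = 46,379.3778; D_Mac = 6.84299 half-year periods = 3.42149 yrs; D_mod = 3.42149/(1+0.0565) = 3.23852 yrs.
ΔP/P ≈ -D_mod · Δy = -3.23852 × (+0.011) = -0.035624 = -3.5624%.

-3.56%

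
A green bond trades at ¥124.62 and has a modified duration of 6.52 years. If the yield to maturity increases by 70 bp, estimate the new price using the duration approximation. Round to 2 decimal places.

Duration approximation: ΔP/P ≈ -D_mod · Δy = -6.52 × (+0.007) = -0.045640.
New price ≈ 124.62 × (1 - 0.045640) = 118.9323432.

¥118.93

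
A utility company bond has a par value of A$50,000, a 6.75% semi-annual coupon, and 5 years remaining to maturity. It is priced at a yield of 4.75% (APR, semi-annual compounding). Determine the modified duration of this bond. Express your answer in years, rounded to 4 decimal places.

4.2577 years

Periodic yield y = 0.02375. First find Macaulay duration:
  t   CF        PV=CF/(1+0.02375)^t    t·PV
  1     1,687.50     1,648.3516     1,648.3516
  2     1,687.50     1,610.1115     3,220.2230
  3     1,687.50     1,572.7585     4,718.2755
  4     1,687.50     1,536.2720     6,145.0881
  5     1,687.50     1,500.6320     7,503.1601
  6     1,687.50     1,465.8188     8,794.9129
  7     1,687.50     1,431.8133    10,022.6928
  8     1,687.50     1,398.5966    11,188.7727
  9     1,687.50     1,366.1505    12,295.3546
  10   51,687.50    40,873.9283   408,739.2834
  Σ                 54,404.4332   474,276.1147
P = 54,404.4332; Macaulay duration = 474,276.1147 / 54,404.4332 = 8.71760 half-year periods = 4.35880 years.
Modified duration = D_Mac / (1 + y) = 4.35880 / 1.02375 = 4.25768 years.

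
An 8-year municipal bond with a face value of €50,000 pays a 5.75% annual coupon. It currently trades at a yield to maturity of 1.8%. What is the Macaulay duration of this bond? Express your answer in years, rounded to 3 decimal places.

Periodic yield y = 0.018. Discount each cash flow and weight by its year:
  t   CF        PV=CF/(1+0.018)^t    t·PV
  1     2,875.00     2,824.1650     2,824.1650
  2     2,875.00     2,774.2289     5,548.4578
  3     2,875.00     2,725.1757     8,175.5272
  4     2,875.00     2,676.9899    10,707.9597
  5     2,875.00     2,629.6561    13,148.2806
  6     2,875.00     2,583.1593    15,498.9555
  7     2,875.00     2,537.4845    17,762.3917
  8    52,875.00    45,842.4855   366,739.8841
  Σ                 64,593.3450   440,405.6217
Price P = Σ PV = 64,593.3450.
Macaulay duration = Σ(t·PV) / P = 440,405.6217 / 64,593.3450 = 6.81813 years.

6.818 years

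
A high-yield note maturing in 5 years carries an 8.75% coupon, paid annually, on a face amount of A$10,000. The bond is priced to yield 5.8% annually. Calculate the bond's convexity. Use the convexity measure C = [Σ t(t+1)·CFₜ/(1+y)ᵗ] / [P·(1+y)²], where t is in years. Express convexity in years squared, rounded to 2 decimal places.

With y = 0.058:
  t   CF        PV=CF/(1+0.058)^t    t·PV        t(t+1)·PV
  1       875.00       827.0321       827.0321       1,654.0643
  2       875.00       781.6939     1,563.3878       4,690.1633
  3       875.00       738.8411     2,216.5233       8,866.0933
  4       875.00       698.3375     2,793.3501      13,966.7506
  5    10,875.00     8,203.5330    41,017.6648     246,105.9887
  Σ                 11,249.4376    48,417.9581     275,283.0602
P = 11,249.4376.
Convexity = Σ t(t+1)·PV / [P·(1+y)²] = 275,283.0602 / (11,249.4376 × 1.119364) = 21.86137.

21.86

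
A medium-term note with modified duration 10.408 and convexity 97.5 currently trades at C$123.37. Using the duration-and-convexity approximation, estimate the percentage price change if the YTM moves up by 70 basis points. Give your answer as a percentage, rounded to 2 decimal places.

Duration effect: -D_mod·Δy = -10.408 × (+0.007) = -0.072856
Convexity effect: ½·C·(Δy)² = 0.5 × 97.5 × (0.007)² = +0.00238875
ΔP/P ≈ -0.072856 + 0.00238875 = -0.07046725
= -7.046725%.

-7.05%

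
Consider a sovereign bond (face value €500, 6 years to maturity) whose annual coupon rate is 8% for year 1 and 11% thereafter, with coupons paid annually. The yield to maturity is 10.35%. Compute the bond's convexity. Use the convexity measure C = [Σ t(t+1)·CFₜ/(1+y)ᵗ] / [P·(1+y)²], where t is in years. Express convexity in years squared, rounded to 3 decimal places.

25.427

With y = 0.1035:
  t   CF        PV=CF/(1+0.1035)^t    t·PV        t(t+1)·PV
  1        40.00        36.2483        36.2483          72.4966
  2        55.00        45.1667        90.3333         271.0000
  3        55.00        40.9304       122.7911         491.1644
  4        55.00        37.0914       148.3656         741.8282
  5        55.00        33.6125       168.0626       1,008.3754
  6       555.00       307.3682     1,844.2093      12,909.4651
  Σ                    500.4175     2,410.0103      15,494.3298
P = 500.4175.
Convexity = Σ t(t+1)·PV / [P·(1+y)²] = 15,494.3298 / (500.4175 × 1.217712) = 25.42703.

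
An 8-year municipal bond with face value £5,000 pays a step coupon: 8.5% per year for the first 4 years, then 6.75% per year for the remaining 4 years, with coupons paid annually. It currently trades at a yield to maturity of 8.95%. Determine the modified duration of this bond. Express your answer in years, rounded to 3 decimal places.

5.580 years

Periodic yield y = 0.0895. First find Macaulay duration:
  t   CF        PV=CF/(1+0.0895)^t    t·PV
  1       425.00       390.0872       390.0872
  2       425.00       358.0424       716.0848
  3       425.00       328.6300       985.8900
  4       425.00       301.6338     1,206.5352
  5       337.50       219.8556     1,099.2782
  6       337.50       201.7950     1,210.7699
  7       337.50       185.2180     1,296.5258
  8     5,337.50     2,688.5617    21,508.4938
  Σ                  4,673.8237    28,413.6649
P = 4,673.8237; Macaulay duration = 28,413.6649 / 4,673.8237 = 6.07932 years.
Modified duration = D_Mac / (1 + y) = 6.07932 / 1.0895 = 5.57992 years.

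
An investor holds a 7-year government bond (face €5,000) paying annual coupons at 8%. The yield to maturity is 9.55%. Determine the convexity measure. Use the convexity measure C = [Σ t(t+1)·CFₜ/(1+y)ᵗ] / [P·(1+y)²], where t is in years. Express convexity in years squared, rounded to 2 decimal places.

34.10

With y = 0.0955:
  t   CF        PV=CF/(1+0.0955)^t    t·PV        t(t+1)·PV
  1       400.00       365.1301       365.1301         730.2602
  2       400.00       333.2999       666.5999       1,999.7996
  3       400.00       304.2446       912.7337       3,650.9349
  4       400.00       277.7221     1,110.8885       5,554.4423
  5       400.00       253.5117     1,267.5587       7,605.3523
  6       400.00       231.4119     1,388.4714       9,719.3001
  7     5,400.00     2,851.7213    19,962.0494     159,696.3954
  Σ                  4,617.0417    25,673.4317     188,956.4847
P = 4,617.0417.
Convexity = Σ t(t+1)·PV / [P·(1+y)²] = 188,956.4847 / (4,617.0417 × 1.200120) = 34.10148.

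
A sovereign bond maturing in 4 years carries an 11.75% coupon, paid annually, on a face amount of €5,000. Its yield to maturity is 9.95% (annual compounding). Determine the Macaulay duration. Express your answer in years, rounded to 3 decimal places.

3.429 years

Periodic yield y = 0.0995. Discount each cash flow and weight by its year:
  t   CF        PV=CF/(1+0.0995)^t    t·PV
  1       587.50       534.3338       534.3338
  2       587.50       485.9789       971.9578
  3       587.50       441.9999     1,325.9997
  4     5,587.50     3,823.2844    15,293.1375
  Σ                  5,285.5969    18,125.4287
Price P = Σ PV = 5,285.5969.
Macaulay duration = Σ(t·PV) / P = 18,125.4287 / 5,285.5969 = 3.42921 years.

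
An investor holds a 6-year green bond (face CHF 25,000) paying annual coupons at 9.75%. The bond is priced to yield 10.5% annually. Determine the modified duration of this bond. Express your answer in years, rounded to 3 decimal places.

Periodic yield y = 0.105. First find Macaulay duration:
  t   CF        PV=CF/(1+0.105)^t    t·PV
  1     2,437.50     2,205.8824     2,205.8824
  2     2,437.50     1,996.2736     3,992.5472
  3     2,437.50     1,806.5825     5,419.7474
  4     2,437.50     1,634.9163     6,539.6650
  5     2,437.50     1,479.5622     7,397.8111
  6    27,437.50    15,071.9994    90,431.9967
  Σ                 24,195.2164   115,987.6498
P = 24,195.2164; Macaulay duration = 115,987.6498 / 24,195.2164 = 4.79383 years.
Modified duration = D_Mac / (1 + y) = 4.79383 / 1.105 = 4.33830 years.

4.338 years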